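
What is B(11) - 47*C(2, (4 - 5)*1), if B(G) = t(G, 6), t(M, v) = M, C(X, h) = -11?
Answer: 528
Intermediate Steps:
B(G) = G
B(11) - 47*C(2, (4 - 5)*1) = 11 - 47*(-11) = 11 + 517 = 528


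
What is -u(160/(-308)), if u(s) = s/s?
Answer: -1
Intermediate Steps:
u(s) = 1
-u(160/(-308)) = -1*1 = -1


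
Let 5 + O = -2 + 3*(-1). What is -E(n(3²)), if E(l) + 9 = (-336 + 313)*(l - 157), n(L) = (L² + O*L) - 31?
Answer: -4522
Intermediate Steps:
O = -10 (O = -5 + (-2 + 3*(-1)) = -5 + (-2 - 3) = -5 - 5 = -10)
n(L) = -31 + L² - 10*L (n(L) = (L² - 10*L) - 31 = -31 + L² - 10*L)
E(l) = 3602 - 23*l (E(l) = -9 + (-336 + 313)*(l - 157) = -9 - 23*(-157 + l) = -9 + (3611 - 23*l) = 3602 - 23*l)
-E(n(3²)) = -(3602 - 23*(-31 + (3²)² - 10*3²)) = -(3602 - 23*(-31 + 9² - 10*9)) = -(3602 - 23*(-31 + 81 - 90)) = -(3602 - 23*(-40)) = -(3602 + 920) = -1*4522 = -4522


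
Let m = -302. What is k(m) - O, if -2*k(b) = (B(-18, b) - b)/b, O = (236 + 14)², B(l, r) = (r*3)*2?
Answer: -125005/2 ≈ -62503.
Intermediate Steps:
B(l, r) = 6*r (B(l, r) = (3*r)*2 = 6*r)
O = 62500 (O = 250² = 62500)
k(b) = -5/2 (k(b) = -(6*b - b)/(2*b) = -5*b/(2*b) = -½*5 = -5/2)
k(m) - O = -5/2 - 1*62500 = -5/2 - 62500 = -125005/2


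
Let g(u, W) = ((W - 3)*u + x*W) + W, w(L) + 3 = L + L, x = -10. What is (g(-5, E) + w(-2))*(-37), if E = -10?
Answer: -5476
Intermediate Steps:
w(L) = -3 + 2*L (w(L) = -3 + (L + L) = -3 + 2*L)
g(u, W) = -9*W + u*(-3 + W) (g(u, W) = ((W - 3)*u - 10*W) + W = ((-3 + W)*u - 10*W) + W = (u*(-3 + W) - 10*W) + W = (-10*W + u*(-3 + W)) + W = -9*W + u*(-3 + W))
(g(-5, E) + w(-2))*(-37) = ((-9*(-10) - 3*(-5) - 10*(-5)) + (-3 + 2*(-2)))*(-37) = ((90 + 15 + 50) + (-3 - 4))*(-37) = (155 - 7)*(-37) = 148*(-37) = -5476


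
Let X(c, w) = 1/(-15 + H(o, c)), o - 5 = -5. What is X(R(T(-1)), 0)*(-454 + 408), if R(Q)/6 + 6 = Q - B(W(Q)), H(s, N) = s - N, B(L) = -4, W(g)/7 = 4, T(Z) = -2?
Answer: -46/9 ≈ -5.1111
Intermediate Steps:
o = 0 (o = 5 - 5 = 0)
W(g) = 28 (W(g) = 7*4 = 28)
R(Q) = -12 + 6*Q (R(Q) = -36 + 6*(Q - 1*(-4)) = -36 + 6*(Q + 4) = -36 + 6*(4 + Q) = -36 + (24 + 6*Q) = -12 + 6*Q)
X(c, w) = 1/(-15 - c) (X(c, w) = 1/(-15 + (0 - c)) = 1/(-15 - c))
X(R(T(-1)), 0)*(-454 + 408) = (-454 + 408)/(-15 - (-12 + 6*(-2))) = -46/(-15 - (-12 - 12)) = -46/(-15 - 1*(-24)) = -46/(-15 + 24) = -46/9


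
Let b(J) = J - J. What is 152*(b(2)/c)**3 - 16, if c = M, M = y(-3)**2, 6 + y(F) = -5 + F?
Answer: -16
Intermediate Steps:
b(J) = 0
y(F) = -11 + F (y(F) = -6 + (-5 + F) = -11 + F)
M = 196 (M = (-11 - 3)**2 = (-14)**2 = 196)
c = 196
152*(b(2)/c)**3 - 16 = 152*(0/196)**3 - 16 = 152*(0*(1/196))**3 - 16 = 152*0**3 - 16 = 152*0 - 16 = 0 - 16 = -16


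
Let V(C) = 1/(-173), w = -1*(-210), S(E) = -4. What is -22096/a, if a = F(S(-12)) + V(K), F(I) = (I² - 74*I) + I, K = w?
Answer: -3822608/53283 ≈ -71.742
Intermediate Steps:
w = 210
K = 210
F(I) = I² - 73*I
V(C) = -1/173
a = 53283/173 (a = -4*(-73 - 4) - 1/173 = -4*(-77) - 1/173 = 308 - 1/173 = 53283/173 ≈ 307.99)
-22096/a = -22096/53283/173 = -22096*173/53283 = -3822608/53283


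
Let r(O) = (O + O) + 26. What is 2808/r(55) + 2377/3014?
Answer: 1098323/51238 ≈ 21.436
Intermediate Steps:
r(O) = 26 + 2*O (r(O) = 2*O + 26 = 26 + 2*O)
2808/r(55) + 2377/3014 = 2808/(26 + 2*55) + 2377/3014 = 2808/(26 + 110) + 2377*(1/3014) = 2808/136 + 2377/3014 = 2808*(1/136) + 2377/3014 = 351/17 + 2377/3014 = 1098323/51238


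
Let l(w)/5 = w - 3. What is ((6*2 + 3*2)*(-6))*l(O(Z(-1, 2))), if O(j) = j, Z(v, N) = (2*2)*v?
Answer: 3780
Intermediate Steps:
Z(v, N) = 4*v
l(w) = -15 + 5*w (l(w) = 5*(w - 3) = 5*(-3 + w) = -15 + 5*w)
((6*2 + 3*2)*(-6))*l(O(Z(-1, 2))) = ((6*2 + 3*2)*(-6))*(-15 + 5*(4*(-1))) = ((12 + 6)*(-6))*(-15 + 5*(-4)) = (18*(-6))*(-15 - 20) = -108*(-35) = 3780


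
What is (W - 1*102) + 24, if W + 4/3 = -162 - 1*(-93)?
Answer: -445/3 ≈ -148.33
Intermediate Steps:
W = -211/3 (W = -4/3 + (-162 - 1*(-93)) = -4/3 + (-162 + 93) = -4/3 - 69 = -211/3 ≈ -70.333)
(W - 1*102) + 24 = (-211/3 - 1*102) + 24 = (-211/3 - 102) + 24 = -517/3 + 24 = -445/3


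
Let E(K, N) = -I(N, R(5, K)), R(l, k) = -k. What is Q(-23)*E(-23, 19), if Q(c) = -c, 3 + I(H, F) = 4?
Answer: -23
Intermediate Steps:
I(H, F) = 1 (I(H, F) = -3 + 4 = 1)
E(K, N) = -1 (E(K, N) = -1*1 = -1)
Q(-23)*E(-23, 19) = -1*(-23)*(-1) = 23*(-1) = -23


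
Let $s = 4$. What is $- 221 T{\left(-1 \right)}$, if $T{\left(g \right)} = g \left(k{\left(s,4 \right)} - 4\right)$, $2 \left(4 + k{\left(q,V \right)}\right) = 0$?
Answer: $-1768$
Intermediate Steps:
$k{\left(q,V \right)} = -4$ ($k{\left(q,V \right)} = -4 + \frac{1}{2} \cdot 0 = -4 + 0 = -4$)
$T{\left(g \right)} = - 8 g$ ($T{\left(g \right)} = g \left(-4 - 4\right) = g \left(-8\right) = - 8 g$)
$- 221 T{\left(-1 \right)} = - 221 \left(\left(-8\right) \left(-1\right)\right) = \left(-221\right) 8 = -1768$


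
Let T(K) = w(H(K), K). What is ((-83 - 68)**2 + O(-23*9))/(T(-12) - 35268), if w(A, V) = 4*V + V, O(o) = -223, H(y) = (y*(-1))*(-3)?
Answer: -3763/5888 ≈ -0.63910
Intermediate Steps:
H(y) = 3*y (H(y) = -y*(-3) = 3*y)
w(A, V) = 5*V
T(K) = 5*K
((-83 - 68)**2 + O(-23*9))/(T(-12) - 35268) = ((-83 - 68)**2 - 223)/(5*(-12) - 35268) = ((-151)**2 - 223)/(-60 - 35268) = (22801 - 223)/(-35328) = 22578*(-1/35328) = -3763/5888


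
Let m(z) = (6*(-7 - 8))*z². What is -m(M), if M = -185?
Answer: 3080250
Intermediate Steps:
m(z) = -90*z² (m(z) = (6*(-15))*z² = -90*z²)
-m(M) = -(-90)*(-185)² = -(-90)*34225 = -1*(-3080250) = 3080250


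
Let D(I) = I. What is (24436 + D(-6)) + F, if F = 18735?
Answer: 43165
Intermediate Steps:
(24436 + D(-6)) + F = (24436 - 6) + 18735 = 24430 + 18735 = 43165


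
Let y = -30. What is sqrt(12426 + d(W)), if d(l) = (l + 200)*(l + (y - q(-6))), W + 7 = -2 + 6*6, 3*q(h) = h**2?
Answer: sqrt(9021) ≈ 94.979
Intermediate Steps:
q(h) = h**2/3
W = 27 (W = -7 + (-2 + 6*6) = -7 + (-2 + 36) = -7 + 34 = 27)
d(l) = (-42 + l)*(200 + l) (d(l) = (l + 200)*(l + (-30 - (-6)**2/3)) = (200 + l)*(l + (-30 - 36/3)) = (200 + l)*(l + (-30 - 1*12)) = (200 + l)*(l + (-30 - 12)) = (200 + l)*(l - 42) = (200 + l)*(-42 + l) = (-42 + l)*(200 + l))
sqrt(12426 + d(W)) = sqrt(12426 + (-8400 + 27**2 + 158*27)) = sqrt(12426 + (-8400 + 729 + 4266)) = sqrt(12426 - 3405) = sqrt(9021)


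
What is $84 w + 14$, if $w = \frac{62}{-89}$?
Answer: $- \frac{3962}{89} \approx -44.517$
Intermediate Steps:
$w = - \frac{62}{89}$ ($w = 62 \left(- \frac{1}{89}\right) = - \frac{62}{89} \approx -0.69663$)
$84 w + 14 = 84 \left(- \frac{62}{89}\right) + 14 = - \frac{5208}{89} + 14 = - \frac{3962}{89}$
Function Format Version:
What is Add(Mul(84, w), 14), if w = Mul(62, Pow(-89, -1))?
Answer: Rational(-3962, 89) ≈ -44.517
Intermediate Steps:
w = Rational(-62, 89) (w = Mul(62, Rational(-1, 89)) = Rational(-62, 89) ≈ -0.69663)
Add(Mul(84, w), 14) = Add(Mul(84, Rational(-62, 89)), 14) = Add(Rational(-5208, 89), 14) = Rational(-3962, 89)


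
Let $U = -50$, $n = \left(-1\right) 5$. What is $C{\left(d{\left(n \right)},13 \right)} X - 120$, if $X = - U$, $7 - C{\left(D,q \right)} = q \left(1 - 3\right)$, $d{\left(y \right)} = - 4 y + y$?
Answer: $1530$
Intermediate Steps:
$n = -5$
$d{\left(y \right)} = - 3 y$
$C{\left(D,q \right)} = 7 + 2 q$ ($C{\left(D,q \right)} = 7 - q \left(1 - 3\right) = 7 - q \left(-2\right) = 7 - - 2 q = 7 + 2 q$)
$X = 50$ ($X = \left(-1\right) \left(-50\right) = 50$)
$C{\left(d{\left(n \right)},13 \right)} X - 120 = \left(7 + 2 \cdot 13\right) 50 - 120 = \left(7 + 26\right) 50 - 120 = 33 \cdot 50 - 120 = 1650 - 120 = 1530$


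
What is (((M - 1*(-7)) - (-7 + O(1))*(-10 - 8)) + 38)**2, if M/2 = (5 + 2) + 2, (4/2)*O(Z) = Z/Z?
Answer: 2916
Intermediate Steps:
O(Z) = 1/2 (O(Z) = (Z/Z)/2 = (1/2)*1 = 1/2)
M = 18 (M = 2*((5 + 2) + 2) = 2*(7 + 2) = 2*9 = 18)
(((M - 1*(-7)) - (-7 + O(1))*(-10 - 8)) + 38)**2 = (((18 - 1*(-7)) - (-7 + 1/2)*(-10 - 8)) + 38)**2 = (((18 + 7) - (-13)*(-18)/2) + 38)**2 = ((25 - 1*117) + 38)**2 = ((25 - 117) + 38)**2 = (-92 + 38)**2 = (-54)**2 = 2916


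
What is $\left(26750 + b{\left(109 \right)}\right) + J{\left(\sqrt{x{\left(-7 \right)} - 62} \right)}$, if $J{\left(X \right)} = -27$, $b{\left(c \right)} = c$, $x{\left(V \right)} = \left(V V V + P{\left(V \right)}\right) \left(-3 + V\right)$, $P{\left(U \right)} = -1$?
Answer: $26832$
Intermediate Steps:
$x{\left(V \right)} = \left(-1 + V^{3}\right) \left(-3 + V\right)$ ($x{\left(V \right)} = \left(V V V - 1\right) \left(-3 + V\right) = \left(V^{2} V - 1\right) \left(-3 + V\right) = \left(V^{3} - 1\right) \left(-3 + V\right) = \left(-1 + V^{3}\right) \left(-3 + V\right)$)
$\left(26750 + b{\left(109 \right)}\right) + J{\left(\sqrt{x{\left(-7 \right)} - 62} \right)} = \left(26750 + 109\right) - 27 = 26859 - 27 = 26832$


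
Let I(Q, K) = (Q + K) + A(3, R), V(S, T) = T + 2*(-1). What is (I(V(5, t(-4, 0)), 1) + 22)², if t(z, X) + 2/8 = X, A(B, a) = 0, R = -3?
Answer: 6889/16 ≈ 430.56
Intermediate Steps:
t(z, X) = -¼ + X
V(S, T) = -2 + T (V(S, T) = T - 2 = -2 + T)
I(Q, K) = K + Q (I(Q, K) = (Q + K) + 0 = (K + Q) + 0 = K + Q)
(I(V(5, t(-4, 0)), 1) + 22)² = ((1 + (-2 + (-¼ + 0))) + 22)² = ((1 + (-2 - ¼)) + 22)² = ((1 - 9/4) + 22)² = (-5/4 + 22)² = (83/4)² = 6889/16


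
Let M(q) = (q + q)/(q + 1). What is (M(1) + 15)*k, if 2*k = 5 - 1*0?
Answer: 40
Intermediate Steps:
k = 5/2 (k = (5 - 1*0)/2 = (5 + 0)/2 = (½)*5 = 5/2 ≈ 2.5000)
M(q) = 2*q/(1 + q) (M(q) = (2*q)/(1 + q) = 2*q/(1 + q))
(M(1) + 15)*k = (2*1/(1 + 1) + 15)*(5/2) = (2*1/2 + 15)*(5/2) = (2*1*(½) + 15)*(5/2) = (1 + 15)*(5/2) = 16*(5/2) = 40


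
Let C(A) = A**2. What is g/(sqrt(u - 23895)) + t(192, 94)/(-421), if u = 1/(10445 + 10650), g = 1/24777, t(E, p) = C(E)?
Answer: -36864/421 - I*sqrt(10384034845)/390288096864 ≈ -87.563 - 2.6109e-7*I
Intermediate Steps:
t(E, p) = E**2
g = 1/24777 ≈ 4.0360e-5
u = 1/21095 ≈ 4.7405e-5
g/(sqrt(u - 23895)) + t(192, 94)/(-421) = 1/(24777*(sqrt(1/21095 - 23895))) + 192**2/(-421) = 1/(24777*(sqrt(-504065024/21095))) + 36864*(-1/421) = 1/(24777*((32*I*sqrt(10384034845)/21095))) - 36864/421 = (-I*sqrt(10384034845)/15752032)/24777 - 36864/421 = -I*sqrt(10384034845)/390288096864 - 36864/421 = -36864/421 - I*sqrt(10384034845)/390288096864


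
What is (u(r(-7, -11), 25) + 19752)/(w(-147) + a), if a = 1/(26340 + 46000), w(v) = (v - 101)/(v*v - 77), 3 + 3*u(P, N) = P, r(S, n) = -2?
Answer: -23072707941220/13439091 ≈ -1.7168e+6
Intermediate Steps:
u(P, N) = -1 + P/3
w(v) = (-101 + v)/(-77 + v²) (w(v) = (-101 + v)/(v² - 77) = (-101 + v)/(-77 + v²))
a = 1/72340 ≈ 1.3824e-5
(u(r(-7, -11), 25) + 19752)/(w(-147) + a) = ((-1 + (⅓)*(-2)) + 19752)/((-101 - 147)/(-77 + (-147)²) + 1/72340) = ((-1 - ⅔) + 19752)/(-248/(-77 + 21609) + 1/72340) = (-5/3 + 19752)/(-248/21532 + 1/72340) = 59251/(3*((1/21532)*(-248) + 1/72340)) = 59251/(3*(-62/5383 + 1/72340)) = 59251/(3*(-4479697/389406220)) = (59251/3)*(-389406220/4479697) = -23072707941220/13439091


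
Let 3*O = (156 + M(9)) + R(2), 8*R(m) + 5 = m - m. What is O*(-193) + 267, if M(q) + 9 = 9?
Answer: -233491/24 ≈ -9728.8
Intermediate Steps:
R(m) = -5/8 (R(m) = -5/8 + (m - m)/8 = -5/8 + (⅛)*0 = -5/8 + 0 = -5/8)
M(q) = 0 (M(q) = -9 + 9 = 0)
O = 1243/24 (O = ((156 + 0) - 5/8)/3 = (156 - 5/8)/3 = (⅓)*(1243/8) = 1243/24 ≈ 51.792)
O*(-193) + 267 = (1243/24)*(-193) + 267 = -239899/24 + 267 = -233491/24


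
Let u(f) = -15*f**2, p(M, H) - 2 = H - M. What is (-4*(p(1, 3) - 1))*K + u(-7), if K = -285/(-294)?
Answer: -36585/49 ≈ -746.63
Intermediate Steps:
p(M, H) = 2 + H - M (p(M, H) = 2 + (H - M) = 2 + H - M)
K = 95/98 (K = -285*(-1/294) = 95/98 ≈ 0.96939)
(-4*(p(1, 3) - 1))*K + u(-7) = -4*((2 + 3 - 1*1) - 1)*(95/98) - 15*(-7)**2 = -4*((2 + 3 - 1) - 1)*(95/98) - 15*49 = -4*(4 - 1)*(95/98) - 735 = -4*3*(95/98) - 735 = -12*95/98 - 735 = -570/49 - 735 = -36585/49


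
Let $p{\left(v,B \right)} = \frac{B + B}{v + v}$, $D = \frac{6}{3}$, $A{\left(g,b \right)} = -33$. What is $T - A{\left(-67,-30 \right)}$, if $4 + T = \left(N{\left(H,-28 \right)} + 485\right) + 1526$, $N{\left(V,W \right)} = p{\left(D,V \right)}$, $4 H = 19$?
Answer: $\frac{16339}{8} \approx 2042.4$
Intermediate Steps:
$D = 2$ ($D = 6 \cdot \frac{1}{3} = 2$)
$H = \frac{19}{4}$ ($H = \frac{1}{4} \cdot 19 = \frac{19}{4} \approx 4.75$)
$p{\left(v,B \right)} = \frac{B}{v}$ ($p{\left(v,B \right)} = \frac{2 B}{2 v} = 2 B \frac{1}{2 v} = \frac{B}{v}$)
$N{\left(V,W \right)} = \frac{V}{2}$
$T = \frac{16075}{8}$ ($T = -4 + \left(\left(\frac{1}{2} \cdot \frac{19}{4} + 485\right) + 1526\right) = -4 + \left(\left(\frac{19}{8} + 485\right) + 1526\right) = -4 + \left(\frac{3899}{8} + 1526\right) = -4 + \frac{16107}{8} = \frac{16075}{8} \approx 2009.4$)
$T - A{\left(-67,-30 \right)} = \frac{16075}{8} - -33 = \frac{16075}{8} + 33 = \frac{16339}{8}$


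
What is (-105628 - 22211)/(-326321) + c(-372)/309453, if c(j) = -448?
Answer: 39413970259/100981012413 ≈ 0.39031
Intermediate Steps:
(-105628 - 22211)/(-326321) + c(-372)/309453 = (-105628 - 22211)/(-326321) - 448/309453 = -127839*(-1/326321) - 448*1/309453 = 127839/326321 - 448/309453 = 39413970259/100981012413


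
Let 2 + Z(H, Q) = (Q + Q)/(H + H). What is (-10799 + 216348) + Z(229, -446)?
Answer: 47069817/229 ≈ 2.0555e+5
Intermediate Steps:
Z(H, Q) = -2 + Q/H (Z(H, Q) = -2 + (Q + Q)/(H + H) = -2 + (2*Q)/((2*H)) = -2 + (2*Q)*(1/(2*H)) = -2 + Q/H)
(-10799 + 216348) + Z(229, -446) = (-10799 + 216348) + (-2 - 446/229) = 205549 + (-2 - 446*1/229) = 205549 + (-2 - 446/229) = 205549 - 904/229 = 47069817/229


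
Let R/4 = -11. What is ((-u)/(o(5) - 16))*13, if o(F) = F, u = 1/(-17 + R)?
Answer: -13/671 ≈ -0.019374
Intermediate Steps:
R = -44 (R = 4*(-11) = -44)
u = -1/61 (u = 1/(-17 - 44) = 1/(-61) = -1/61 ≈ -0.016393)
((-u)/(o(5) - 16))*13 = ((-1*(-1/61))/(5 - 16))*13 = ((1/61)/(-11))*13 = -1/11*1/61*13 = -1/671*13 = -13/671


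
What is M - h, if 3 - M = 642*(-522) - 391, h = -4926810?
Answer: 5262328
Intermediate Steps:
M = 335518 (M = 3 - (642*(-522) - 391) = 3 - (-335124 - 391) = 3 - 1*(-335515) = 3 + 335515 = 335518)
M - h = 335518 - 1*(-4926810) = 335518 + 4926810 = 5262328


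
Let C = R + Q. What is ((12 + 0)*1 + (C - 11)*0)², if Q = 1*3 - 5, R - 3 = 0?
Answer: 144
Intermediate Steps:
R = 3 (R = 3 + 0 = 3)
Q = -2 (Q = 3 - 5 = -2)
C = 1 (C = 3 - 2 = 1)
((12 + 0)*1 + (C - 11)*0)² = ((12 + 0)*1 + (1 - 11)*0)² = (12*1 - 10*0)² = (12 + 0)² = 12² = 144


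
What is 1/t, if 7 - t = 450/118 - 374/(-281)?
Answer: 16579/30762 ≈ 0.53894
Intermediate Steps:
t = 30762/16579 (t = 7 - (450/118 - 374/(-281)) = 7 - (450*(1/118) - 374*(-1/281)) = 7 - (225/59 + 374/281) = 7 - 1*85291/16579 = 7 - 85291/16579 = 30762/16579 ≈ 1.8555)
1/t = 1/(30762/16579) = 16579/30762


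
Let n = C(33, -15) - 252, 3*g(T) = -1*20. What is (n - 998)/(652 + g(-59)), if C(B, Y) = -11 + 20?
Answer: -3723/1936 ≈ -1.9230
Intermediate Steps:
g(T) = -20/3 (g(T) = (-1*20)/3 = (⅓)*(-20) = -20/3)
C(B, Y) = 9
n = -243 (n = 9 - 252 = -243)
(n - 998)/(652 + g(-59)) = (-243 - 998)/(652 - 20/3) = -1241/1936/3 = -1241*3/1936 = -3723/1936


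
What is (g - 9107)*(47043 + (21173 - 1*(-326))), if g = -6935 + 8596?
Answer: -510363732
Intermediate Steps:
g = 1661
(g - 9107)*(47043 + (21173 - 1*(-326))) = (1661 - 9107)*(47043 + (21173 - 1*(-326))) = -7446*(47043 + (21173 + 326)) = -7446*(47043 + 21499) = -7446*68542 = -510363732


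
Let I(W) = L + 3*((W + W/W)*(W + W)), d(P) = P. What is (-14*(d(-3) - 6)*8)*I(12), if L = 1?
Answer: 944496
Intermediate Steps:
I(W) = 1 + 6*W*(1 + W) (I(W) = 1 + 3*((W + W/W)*(W + W)) = 1 + 3*((W + 1)*(2*W)) = 1 + 3*((1 + W)*(2*W)) = 1 + 3*(2*W*(1 + W)) = 1 + 6*W*(1 + W))
(-14*(d(-3) - 6)*8)*I(12) = (-14*(-3 - 6)*8)*(1 + 6*12 + 6*12**2) = (-(-126)*8)*(1 + 72 + 6*144) = (-14*(-72))*(1 + 72 + 864) = 1008*937 = 944496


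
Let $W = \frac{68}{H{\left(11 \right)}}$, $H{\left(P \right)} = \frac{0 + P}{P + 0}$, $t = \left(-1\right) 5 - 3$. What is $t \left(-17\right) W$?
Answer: $9248$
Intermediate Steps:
$t = -8$ ($t = -5 - 3 = -8$)
$H{\left(P \right)} = 1$ ($H{\left(P \right)} = \frac{P}{P} = 1$)
$W = 68$ ($W = \frac{68}{1} = 68 \cdot 1 = 68$)
$t \left(-17\right) W = \left(-8\right) \left(-17\right) 68 = 136 \cdot 68 = 9248$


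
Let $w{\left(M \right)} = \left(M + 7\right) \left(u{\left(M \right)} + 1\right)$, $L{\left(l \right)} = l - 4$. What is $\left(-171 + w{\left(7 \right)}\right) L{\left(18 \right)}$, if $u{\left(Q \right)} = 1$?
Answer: $-2002$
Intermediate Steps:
$L{\left(l \right)} = -4 + l$ ($L{\left(l \right)} = l - 4 = -4 + l$)
$w{\left(M \right)} = 14 + 2 M$ ($w{\left(M \right)} = \left(M + 7\right) \left(1 + 1\right) = \left(7 + M\right) 2 = 14 + 2 M$)
$\left(-171 + w{\left(7 \right)}\right) L{\left(18 \right)} = \left(-171 + \left(14 + 2 \cdot 7\right)\right) \left(-4 + 18\right) = \left(-171 + \left(14 + 14\right)\right) 14 = \left(-171 + 28\right) 14 = \left(-143\right) 14 = -2002$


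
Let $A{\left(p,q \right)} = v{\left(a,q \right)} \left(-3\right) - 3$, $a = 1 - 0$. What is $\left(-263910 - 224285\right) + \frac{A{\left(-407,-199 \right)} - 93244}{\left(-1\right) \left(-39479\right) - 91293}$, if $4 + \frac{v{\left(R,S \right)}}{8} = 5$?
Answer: $- \frac{25295242459}{51814} \approx -4.8819 \cdot 10^{5}$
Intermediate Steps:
$a = 1$ ($a = 1 + 0 = 1$)
$v{\left(R,S \right)} = 8$ ($v{\left(R,S \right)} = -32 + 8 \cdot 5 = -32 + 40 = 8$)
$A{\left(p,q \right)} = -27$ ($A{\left(p,q \right)} = 8 \left(-3\right) - 3 = -24 - 3 = -27$)
$\left(-263910 - 224285\right) + \frac{A{\left(-407,-199 \right)} - 93244}{\left(-1\right) \left(-39479\right) - 91293} = \left(-263910 - 224285\right) + \frac{-27 - 93244}{\left(-1\right) \left(-39479\right) - 91293} = -488195 - \frac{93271}{39479 - 91293} = -488195 - \frac{93271}{-51814} = -488195 - - \frac{93271}{51814} = -488195 + \frac{93271}{51814} = - \frac{25295242459}{51814}$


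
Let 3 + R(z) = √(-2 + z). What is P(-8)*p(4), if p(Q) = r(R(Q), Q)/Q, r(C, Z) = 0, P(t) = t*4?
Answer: 0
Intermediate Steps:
P(t) = 4*t
R(z) = -3 + √(-2 + z)
p(Q) = 0 (p(Q) = 0/Q = 0)
P(-8)*p(4) = (4*(-8))*0 = -32*0 = 0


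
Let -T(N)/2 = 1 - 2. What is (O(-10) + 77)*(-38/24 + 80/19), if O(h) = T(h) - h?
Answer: 53311/228 ≈ 233.82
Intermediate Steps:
T(N) = 2 (T(N) = -2*(1 - 2) = -2*(-1) = 2)
O(h) = 2 - h
(O(-10) + 77)*(-38/24 + 80/19) = ((2 - 1*(-10)) + 77)*(-38/24 + 80/19) = ((2 + 10) + 77)*(-38*1/24 + 80*(1/19)) = (12 + 77)*(-19/12 + 80/19) = 89*(599/228) = 53311/228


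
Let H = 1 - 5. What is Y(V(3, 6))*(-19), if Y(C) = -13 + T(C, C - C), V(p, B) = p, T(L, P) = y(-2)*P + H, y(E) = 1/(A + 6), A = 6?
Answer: 323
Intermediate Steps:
y(E) = 1/12 (y(E) = 1/(6 + 6) = 1/12)
H = -4
T(L, P) = -4 + P/12 (T(L, P) = P/12 - 4 = -4 + P/12)
Y(C) = -17 (Y(C) = -13 + (-4 + (C - C)/12) = -13 + (-4 + (1/12)*0) = -13 + (-4 + 0) = -13 - 4 = -17)
Y(V(3, 6))*(-19) = -17*(-19) = 323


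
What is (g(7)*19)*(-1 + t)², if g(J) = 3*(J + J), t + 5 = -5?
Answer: 96558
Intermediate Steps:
t = -10 (t = -5 - 5 = -10)
g(J) = 6*J (g(J) = 3*(2*J) = 6*J)
(g(7)*19)*(-1 + t)² = ((6*7)*19)*(-1 - 10)² = (42*19)*(-11)² = 798*121 = 96558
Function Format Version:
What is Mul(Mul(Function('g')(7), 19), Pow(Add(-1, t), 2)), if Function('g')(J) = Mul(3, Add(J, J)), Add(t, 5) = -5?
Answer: 96558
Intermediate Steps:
t = -10 (t = Add(-5, -5) = -10)
Function('g')(J) = Mul(6, J) (Function('g')(J) = Mul(3, Mul(2, J)) = Mul(6, J))
Mul(Mul(Function('g')(7), 19), Pow(Add(-1, t), 2)) = Mul(Mul(Mul(6, 7), 19), Pow(Add(-1, -10), 2)) = Mul(Mul(42, 19), Pow(-11, 2)) = Mul(798, 121) = 96558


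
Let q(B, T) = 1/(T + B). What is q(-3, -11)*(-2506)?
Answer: 179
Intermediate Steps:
q(B, T) = 1/(B + T)
q(-3, -11)*(-2506) = -2506/(-3 - 11) = -2506/(-14) = -1/14*(-2506) = 179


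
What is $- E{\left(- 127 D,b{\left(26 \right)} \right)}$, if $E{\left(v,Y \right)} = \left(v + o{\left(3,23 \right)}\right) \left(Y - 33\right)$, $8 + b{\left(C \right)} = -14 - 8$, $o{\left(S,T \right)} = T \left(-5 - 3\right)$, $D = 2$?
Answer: $-27594$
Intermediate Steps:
$o{\left(S,T \right)} = - 8 T$ ($o{\left(S,T \right)} = T \left(-8\right) = - 8 T$)
$b{\left(C \right)} = -30$ ($b{\left(C \right)} = -8 - 22 = -30$)
$E{\left(v,Y \right)} = \left(-184 + v\right) \left(-33 + Y\right)$ ($E{\left(v,Y \right)} = \left(v - 184\right) \left(Y - 33\right) = \left(v - 184\right) \left(-33 + Y\right) = \left(-184 + v\right) \left(-33 + Y\right)$)
$- E{\left(- 127 D,b{\left(26 \right)} \right)} = - (6072 - -5520 - 33 \left(\left(-127\right) 2\right) - 30 \left(\left(-127\right) 2\right)) = - (6072 + 5520 - -8382 - -7620) = - (6072 + 5520 + 8382 + 7620) = \left(-1\right) 27594 = -27594$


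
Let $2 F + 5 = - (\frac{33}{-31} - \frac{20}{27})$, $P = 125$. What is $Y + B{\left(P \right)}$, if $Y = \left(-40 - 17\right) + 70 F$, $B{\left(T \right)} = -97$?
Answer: $- \frac{222488}{837} \approx -265.82$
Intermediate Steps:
$F = - \frac{1337}{837}$ ($F = - \frac{5}{2} + \frac{\left(-1\right) \left(\frac{33}{-31} - \frac{20}{27}\right)}{2} = - \frac{5}{2} + \frac{\left(-1\right) \left(33 \left(- \frac{1}{31}\right) - \frac{20}{27}\right)}{2} = - \frac{5}{2} + \frac{\left(-1\right) \left(- \frac{33}{31} - \frac{20}{27}\right)}{2} = - \frac{5}{2} + \frac{\left(-1\right) \left(- \frac{1511}{837}\right)}{2} = - \frac{5}{2} + \frac{1}{2} \cdot \frac{1511}{837} = - \frac{5}{2} + \frac{1511}{1674} = - \frac{1337}{837} \approx -1.5974$)
$Y = - \frac{141299}{837}$ ($Y = \left(-40 - 17\right) + 70 \left(- \frac{1337}{837}\right) = -57 - \frac{93590}{837} = - \frac{141299}{837} \approx -168.82$)
$Y + B{\left(P \right)} = - \frac{141299}{837} - 97 = - \frac{222488}{837}$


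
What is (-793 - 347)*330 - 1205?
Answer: -377405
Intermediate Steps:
(-793 - 347)*330 - 1205 = -1140*330 - 1205 = -376200 - 1205 = -377405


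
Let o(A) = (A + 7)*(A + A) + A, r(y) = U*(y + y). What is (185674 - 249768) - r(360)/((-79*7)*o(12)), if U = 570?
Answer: -460760366/7189 ≈ -64092.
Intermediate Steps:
r(y) = 1140*y (r(y) = 570*(y + y) = 570*(2*y) = 1140*y)
o(A) = A + 2*A*(7 + A) (o(A) = (7 + A)*(2*A) + A = 2*A*(7 + A) + A = A + 2*A*(7 + A))
(185674 - 249768) - r(360)/((-79*7)*o(12)) = (185674 - 249768) - 1140*360/((-79*7)*(12*(15 + 2*12))) = -64094 - 410400/((-6636*(15 + 24))) = -64094 - 410400/((-6636*39)) = -64094 - 410400/((-553*468)) = -64094 - 410400/(-258804) = -64094 - 410400*(-1)/258804 = -64094 - 1*(-11400/7189) = -64094 + 11400/7189 = -460760366/7189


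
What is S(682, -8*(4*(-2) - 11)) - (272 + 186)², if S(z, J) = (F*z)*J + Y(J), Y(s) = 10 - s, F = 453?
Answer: 46749886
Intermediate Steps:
S(z, J) = 10 - J + 453*J*z (S(z, J) = (453*z)*J + (10 - J) = 453*J*z + (10 - J) = 10 - J + 453*J*z)
S(682, -8*(4*(-2) - 11)) - (272 + 186)² = (10 - (-8)*(4*(-2) - 11) + 453*(-8*(4*(-2) - 11))*682) - (272 + 186)² = (10 - (-8)*(-8 - 11) + 453*(-8*(-8 - 11))*682) - 1*458² = (10 - (-8)*(-19) + 453*(-8*(-19))*682) - 1*209764 = (10 - 1*152 + 453*152*682) - 209764 = (10 - 152 + 46959792) - 209764 = 46959650 - 209764 = 46749886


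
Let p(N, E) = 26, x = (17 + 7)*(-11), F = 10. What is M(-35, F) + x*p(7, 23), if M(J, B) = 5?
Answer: -6859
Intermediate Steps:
x = -264 (x = 24*(-11) = -264)
M(-35, F) + x*p(7, 23) = 5 - 264*26 = 5 - 6864 = -6859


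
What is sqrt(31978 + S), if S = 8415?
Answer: sqrt(40393) ≈ 200.98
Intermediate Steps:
sqrt(31978 + S) = sqrt(31978 + 8415) = sqrt(40393)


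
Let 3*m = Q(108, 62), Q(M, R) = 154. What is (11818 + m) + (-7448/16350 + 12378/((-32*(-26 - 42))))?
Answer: 35205713921/2964800 ≈ 11875.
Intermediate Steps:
m = 154/3 (m = (1/3)*154 = 154/3 ≈ 51.333)
(11818 + m) + (-7448/16350 + 12378/((-32*(-26 - 42)))) = (11818 + 154/3) + (-7448/16350 + 12378/((-32*(-26 - 42)))) = 35608/3 + (-7448*1/16350 + 12378/((-32*(-68)))) = 35608/3 + (-3724/8175 + 12378/2176) = 35608/3 + (-3724/8175 + 12378*(1/2176)) = 35608/3 + (-3724/8175 + 6189/1088) = 35608/3 + 46543363/8894400 = 35205713921/2964800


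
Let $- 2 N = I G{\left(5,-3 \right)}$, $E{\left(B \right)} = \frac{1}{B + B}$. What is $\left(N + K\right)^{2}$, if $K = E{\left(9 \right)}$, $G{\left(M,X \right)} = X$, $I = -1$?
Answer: $\frac{169}{81} \approx 2.0864$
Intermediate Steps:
$E{\left(B \right)} = \frac{1}{2 B}$
$K = \frac{1}{18}$ ($K = \frac{1}{2 \cdot 9} = \frac{1}{2} \cdot \frac{1}{9} = \frac{1}{18} \approx 0.055556$)
$N = - \frac{3}{2}$ ($N = - \frac{\left(-1\right) \left(-3\right)}{2} = \left(- \frac{1}{2}\right) 3 = - \frac{3}{2} \approx -1.5$)
$\left(N + K\right)^{2} = \left(- \frac{3}{2} + \frac{1}{18}\right)^{2} = \left(- \frac{13}{9}\right)^{2} = \frac{169}{81}$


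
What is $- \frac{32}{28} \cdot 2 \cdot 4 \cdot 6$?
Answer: $- \frac{384}{7} \approx -54.857$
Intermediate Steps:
$- \frac{32}{28} \cdot 2 \cdot 4 \cdot 6 = \left(-32\right) \frac{1}{28} \cdot 8 \cdot 6 = \left(- \frac{8}{7}\right) 48 = - \frac{384}{7}$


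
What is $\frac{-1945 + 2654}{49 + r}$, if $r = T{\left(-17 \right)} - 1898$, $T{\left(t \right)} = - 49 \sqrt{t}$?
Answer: $- \frac{1310941}{3459618} + \frac{34741 i \sqrt{17}}{3459618} \approx -0.37893 + 0.041404 i$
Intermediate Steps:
$r = -1898 - 49 i \sqrt{17}$ ($r = - 49 \sqrt{-17} - 1898 = - 49 i \sqrt{17} - 1898 = -1898 - 49 i \sqrt{17} \approx -1898.0 - 202.03 i$)
$\frac{-1945 + 2654}{49 + r} = \frac{-1945 + 2654}{49 - \left(1898 + 49 i \sqrt{17}\right)} = \frac{709}{-1849 - 49 i \sqrt{17}}$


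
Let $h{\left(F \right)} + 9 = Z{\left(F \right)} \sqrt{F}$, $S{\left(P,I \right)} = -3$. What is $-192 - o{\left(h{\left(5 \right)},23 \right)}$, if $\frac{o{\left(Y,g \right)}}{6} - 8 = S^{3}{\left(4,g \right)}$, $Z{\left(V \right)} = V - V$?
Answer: $-78$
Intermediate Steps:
$Z{\left(V \right)} = 0$
$h{\left(F \right)} = -9$ ($h{\left(F \right)} = -9 + 0 \sqrt{F} = -9 + 0 = -9$)
$o{\left(Y,g \right)} = -114$ ($o{\left(Y,g \right)} = 48 + 6 \left(-3\right)^{3} = 48 + 6 \left(-27\right) = 48 - 162 = -114$)
$-192 - o{\left(h{\left(5 \right)},23 \right)} = -192 - -114 = -192 + 114 = -78$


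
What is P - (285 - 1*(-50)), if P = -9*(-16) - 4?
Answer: -195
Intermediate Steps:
P = 140 (P = 144 - 4 = 140)
P - (285 - 1*(-50)) = 140 - (285 - 1*(-50)) = 140 - (285 + 50) = 140 - 1*335 = 140 - 335 = -195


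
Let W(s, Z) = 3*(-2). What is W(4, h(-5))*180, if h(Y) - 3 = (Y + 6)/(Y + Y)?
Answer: -1080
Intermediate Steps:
h(Y) = 3 + (6 + Y)/(2*Y) (h(Y) = 3 + (Y + 6)/(Y + Y) = 3 + (6 + Y)/((2*Y)) = 3 + (6 + Y)*(1/(2*Y)) = 3 + (6 + Y)/(2*Y))
W(s, Z) = -6
W(4, h(-5))*180 = -6*180 = -1080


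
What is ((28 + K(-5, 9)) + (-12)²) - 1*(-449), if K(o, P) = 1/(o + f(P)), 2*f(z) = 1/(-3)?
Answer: 19245/31 ≈ 620.81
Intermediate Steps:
f(z) = -⅙ (f(z) = (½)/(-3) = (½)*(-⅓) = -⅙)
K(o, P) = 1/(-⅙ + o) (K(o, P) = 1/(o - ⅙) = 1/(-⅙ + o))
((28 + K(-5, 9)) + (-12)²) - 1*(-449) = ((28 + 6/(-1 + 6*(-5))) + (-12)²) - 1*(-449) = ((28 + 6/(-1 - 30)) + 144) + 449 = ((28 + 6/(-31)) + 144) + 449 = ((28 + 6*(-1/31)) + 144) + 449 = ((28 - 6/31) + 144) + 449 = (862/31 + 144) + 449 = 5326/31 + 449 = 19245/31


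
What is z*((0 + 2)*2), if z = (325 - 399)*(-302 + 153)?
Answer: 44104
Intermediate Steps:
z = 11026 (z = -74*(-149) = 11026)
z*((0 + 2)*2) = 11026*((0 + 2)*2) = 11026*(2*2) = 11026*4 = 44104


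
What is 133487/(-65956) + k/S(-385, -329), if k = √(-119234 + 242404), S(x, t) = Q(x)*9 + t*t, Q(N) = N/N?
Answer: -133487/65956 + √123170/108250 ≈ -2.0206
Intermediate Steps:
Q(N) = 1
S(x, t) = 9 + t² (S(x, t) = 1*9 + t*t = 9 + t²)
k = √123170 ≈ 350.96
133487/(-65956) + k/S(-385, -329) = 133487/(-65956) + √123170/(9 + (-329)²) = 133487*(-1/65956) + √123170/(9 + 108241) = -133487/65956 + √123170/108250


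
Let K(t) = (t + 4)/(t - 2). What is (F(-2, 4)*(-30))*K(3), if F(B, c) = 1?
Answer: -210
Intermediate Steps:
K(t) = (4 + t)/(-2 + t)
(F(-2, 4)*(-30))*K(3) = (1*(-30))*((4 + 3)/(-2 + 3)) = -30*7/1 = -30*7 = -210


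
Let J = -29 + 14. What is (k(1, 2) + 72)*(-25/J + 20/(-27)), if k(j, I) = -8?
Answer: 1600/27 ≈ 59.259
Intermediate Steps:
J = -15
(k(1, 2) + 72)*(-25/J + 20/(-27)) = (-8 + 72)*(-25/(-15) + 20/(-27)) = 64*(-25*(-1/15) + 20*(-1/27)) = 64*(5/3 - 20/27) = 64*(25/27) = 1600/27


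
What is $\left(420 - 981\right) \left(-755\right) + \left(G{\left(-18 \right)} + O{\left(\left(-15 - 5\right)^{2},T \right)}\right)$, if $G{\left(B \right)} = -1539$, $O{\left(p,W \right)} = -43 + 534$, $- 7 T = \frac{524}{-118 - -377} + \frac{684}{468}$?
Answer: $422507$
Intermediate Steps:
$T = - \frac{11733}{23569}$ ($T = - \frac{\frac{524}{-118 - -377} + \frac{684}{468}}{7} = - \frac{\frac{524}{-118 + 377} + 684 \cdot \frac{1}{468}}{7} = - \frac{\frac{524}{259} + \frac{19}{13}}{7} = \left(- \frac{1}{7}\right) \frac{11733}{3367} = - \frac{11733}{23569} \approx -0.49782$)
$O{\left(p,W \right)} = 491$
$\left(420 - 981\right) \left(-755\right) + \left(G{\left(-18 \right)} + O{\left(\left(-15 - 5\right)^{2},T \right)}\right) = \left(420 - 981\right) \left(-755\right) + \left(-1539 + 491\right) = \left(-561\right) \left(-755\right) - 1048 = 423555 - 1048 = 422507$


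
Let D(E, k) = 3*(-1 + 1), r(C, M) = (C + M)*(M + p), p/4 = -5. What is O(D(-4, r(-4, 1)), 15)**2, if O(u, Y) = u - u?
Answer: 0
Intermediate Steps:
p = -20 (p = 4*(-5) = -20)
r(C, M) = (-20 + M)*(C + M) (r(C, M) = (C + M)*(M - 20) = (C + M)*(-20 + M) = (-20 + M)*(C + M))
D(E, k) = 0 (D(E, k) = 3*0 = 0)
O(u, Y) = 0
O(D(-4, r(-4, 1)), 15)**2 = 0**2 = 0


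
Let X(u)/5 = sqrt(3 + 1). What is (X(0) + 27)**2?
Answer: 1369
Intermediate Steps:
X(u) = 10 (X(u) = 5*sqrt(3 + 1) = 5*sqrt(4) = 5*2 = 10)
(X(0) + 27)**2 = (10 + 27)**2 = 37**2 = 1369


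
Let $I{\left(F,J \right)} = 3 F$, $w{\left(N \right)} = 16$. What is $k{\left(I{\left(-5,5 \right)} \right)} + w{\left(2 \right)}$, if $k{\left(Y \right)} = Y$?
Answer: $1$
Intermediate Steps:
$k{\left(I{\left(-5,5 \right)} \right)} + w{\left(2 \right)} = 3 \left(-5\right) + 16 = -15 + 16 = 1$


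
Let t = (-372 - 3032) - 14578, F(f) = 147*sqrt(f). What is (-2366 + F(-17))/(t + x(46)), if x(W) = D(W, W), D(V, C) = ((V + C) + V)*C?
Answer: 169/831 - 7*I*sqrt(17)/554 ≈ 0.20337 - 0.052097*I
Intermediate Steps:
D(V, C) = C*(C + 2*V) (D(V, C) = ((C + V) + V)*C = (C + 2*V)*C = C*(C + 2*V))
x(W) = 3*W**2 (x(W) = W*(W + 2*W) = W*(3*W) = 3*W**2)
t = -17982 (t = -3404 - 14578 = -17982)
(-2366 + F(-17))/(t + x(46)) = (-2366 + 147*sqrt(-17))/(-17982 + 3*46**2) = (-2366 + 147*(I*sqrt(17)))/(-17982 + 3*2116) = (-2366 + 147*I*sqrt(17))/(-17982 + 6348) = (-2366 + 147*I*sqrt(17))/(-11634) = (-2366 + 147*I*sqrt(17))*(-1/11634) = 169/831 - 7*I*sqrt(17)/554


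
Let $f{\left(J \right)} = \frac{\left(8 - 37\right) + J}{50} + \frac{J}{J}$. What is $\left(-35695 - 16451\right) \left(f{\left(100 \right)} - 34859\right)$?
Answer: $\frac{45440780517}{25} \approx 1.8176 \cdot 10^{9}$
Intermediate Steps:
$f{\left(J \right)} = \frac{21}{50} + \frac{J}{50}$ ($f{\left(J \right)} = \left(-29 + J\right) \frac{1}{50} + 1 = \left(- \frac{29}{50} + \frac{J}{50}\right) + 1 = \frac{21}{50} + \frac{J}{50}$)
$\left(-35695 - 16451\right) \left(f{\left(100 \right)} - 34859\right) = \left(-35695 - 16451\right) \left(\left(\frac{21}{50} + \frac{1}{50} \cdot 100\right) - 34859\right) = - 52146 \left(\left(\frac{21}{50} + 2\right) - 34859\right) = - 52146 \left(\frac{121}{50} - 34859\right) = \left(-52146\right) \left(- \frac{1742829}{50}\right) = \frac{45440780517}{25}$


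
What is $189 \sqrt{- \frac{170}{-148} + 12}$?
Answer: $\frac{189 \sqrt{72002}}{74} \approx 685.33$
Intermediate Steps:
$189 \sqrt{- \frac{170}{-148} + 12} = 189 \sqrt{\left(-170\right) \left(- \frac{1}{148}\right) + 12} = 189 \sqrt{\frac{85}{74} + 12} = 189 \sqrt{\frac{973}{74}} = 189 \frac{\sqrt{72002}}{74} = \frac{189 \sqrt{72002}}{74}$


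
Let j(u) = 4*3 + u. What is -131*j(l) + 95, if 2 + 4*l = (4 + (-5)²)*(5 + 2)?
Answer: -32239/4 ≈ -8059.8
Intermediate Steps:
l = 201/4 (l = -½ + ((4 + (-5)²)*(5 + 2))/4 = -½ + ((4 + 25)*7)/4 = -½ + (29*7)/4 = -½ + (¼)*203 = -½ + 203/4 = 201/4 ≈ 50.250)
j(u) = 12 + u
-131*j(l) + 95 = -131*(12 + 201/4) + 95 = -131*249/4 + 95 = -32619/4 + 95 = -32239/4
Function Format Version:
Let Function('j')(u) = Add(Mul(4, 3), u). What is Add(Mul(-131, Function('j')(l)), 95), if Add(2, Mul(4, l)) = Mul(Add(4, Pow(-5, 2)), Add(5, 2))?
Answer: Rational(-32239, 4) ≈ -8059.8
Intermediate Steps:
l = Rational(201, 4) (l = Add(Rational(-1, 2), Mul(Rational(1, 4), Mul(Add(4, Pow(-5, 2)), Add(5, 2)))) = Add(Rational(-1, 2), Mul(Rational(1, 4), Mul(Add(4, 25), 7))) = Add(Rational(-1, 2), Mul(Rational(1, 4), Mul(29, 7))) = Add(Rational(-1, 2), Mul(Rational(1, 4), 203)) = Add(Rational(-1, 2), Rational(203, 4)) = Rational(201, 4) ≈ 50.250)
Function('j')(u) = Add(12, u)
Add(Mul(-131, Function('j')(l)), 95) = Add(Mul(-131, Add(12, Rational(201, 4))), 95) = Add(Mul(-131, Rational(249, 4)), 95) = Add(Rational(-32619, 4), 95) = Rational(-32239, 4)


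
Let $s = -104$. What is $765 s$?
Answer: $-79560$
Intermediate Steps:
$765 s = 765 \left(-104\right) = -79560$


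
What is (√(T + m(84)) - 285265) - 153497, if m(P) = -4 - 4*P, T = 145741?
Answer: -438762 + √145401 ≈ -4.3838e+5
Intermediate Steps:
(√(T + m(84)) - 285265) - 153497 = (√(145741 + (-4 - 4*84)) - 285265) - 153497 = (√(145741 + (-4 - 336)) - 285265) - 153497 = (√(145741 - 340) - 285265) - 153497 = (√145401 - 285265) - 153497 = (-285265 + √145401) - 153497 = -438762 + √145401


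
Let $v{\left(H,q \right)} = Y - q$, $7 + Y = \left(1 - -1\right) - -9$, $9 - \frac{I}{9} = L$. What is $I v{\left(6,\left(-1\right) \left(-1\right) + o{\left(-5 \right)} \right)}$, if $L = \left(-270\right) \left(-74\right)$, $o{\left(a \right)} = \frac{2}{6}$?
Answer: $-479304$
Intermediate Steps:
$o{\left(a \right)} = \frac{1}{3}$ ($o{\left(a \right)} = 2 \cdot \frac{1}{6} = \frac{1}{3}$)
$L = 19980$
$I = -179739$ ($I = 81 - 179820 = -179739$)
$Y = 4$ ($Y = -7 + \left(\left(1 - -1\right) - -9\right) = -7 + \left(\left(1 + 1\right) + 9\right) = -7 + \left(2 + 9\right) = -7 + 11 = 4$)
$v{\left(H,q \right)} = 4 - q$
$I v{\left(6,\left(-1\right) \left(-1\right) + o{\left(-5 \right)} \right)} = - 179739 \left(4 - \left(\left(-1\right) \left(-1\right) + \frac{1}{3}\right)\right) = - 179739 \left(4 - \left(1 + \frac{1}{3}\right)\right) = - 179739 \left(4 - \frac{4}{3}\right) = \left(-179739\right) \frac{8}{3} = -479304$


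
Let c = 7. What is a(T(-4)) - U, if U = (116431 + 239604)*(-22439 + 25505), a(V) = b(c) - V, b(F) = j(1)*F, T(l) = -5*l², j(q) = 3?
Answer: -1091603209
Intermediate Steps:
b(F) = 3*F
a(V) = 21 - V (a(V) = 3*7 - V = 21 - V)
U = 1091603310 (U = 356035*3066 = 1091603310)
a(T(-4)) - U = (21 - (-5)*(-4)²) - 1*1091603310 = (21 - (-5)*16) - 1091603310 = (21 - 1*(-80)) - 1091603310 = (21 + 80) - 1091603310 = 101 - 1091603310 = -1091603209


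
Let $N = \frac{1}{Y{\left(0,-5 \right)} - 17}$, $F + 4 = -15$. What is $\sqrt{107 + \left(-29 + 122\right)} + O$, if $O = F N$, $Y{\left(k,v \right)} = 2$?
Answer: $\frac{19}{15} + 10 \sqrt{2} \approx 15.409$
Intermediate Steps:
$F = -19$ ($F = -4 - 15 = -19$)
$N = - \frac{1}{15}$ ($N = \frac{1}{2 - 17} = \frac{1}{-15} = - \frac{1}{15} \approx -0.066667$)
$O = \frac{19}{15}$ ($O = \left(-19\right) \left(- \frac{1}{15}\right) = \frac{19}{15} \approx 1.2667$)
$\sqrt{107 + \left(-29 + 122\right)} + O = \sqrt{107 + \left(-29 + 122\right)} + \frac{19}{15} = \sqrt{107 + 93} + \frac{19}{15} = \sqrt{200} + \frac{19}{15} = 10 \sqrt{2} + \frac{19}{15} = \frac{19}{15} + 10 \sqrt{2}$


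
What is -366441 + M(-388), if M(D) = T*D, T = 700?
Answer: -638041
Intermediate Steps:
M(D) = 700*D
-366441 + M(-388) = -366441 + 700*(-388) = -366441 - 271600 = -638041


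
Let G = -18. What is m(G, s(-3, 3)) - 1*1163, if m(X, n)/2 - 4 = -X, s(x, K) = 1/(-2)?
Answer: -1119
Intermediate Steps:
s(x, K) = -1/2
m(X, n) = 8 - 2*X (m(X, n) = 8 + 2*(-X) = 8 - 2*X)
m(G, s(-3, 3)) - 1*1163 = (8 - 2*(-18)) - 1*1163 = (8 + 36) - 1163 = 44 - 1163 = -1119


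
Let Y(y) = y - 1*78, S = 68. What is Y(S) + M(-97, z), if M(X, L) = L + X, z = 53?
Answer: -54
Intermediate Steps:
Y(y) = -78 + y (Y(y) = y - 78 = -78 + y)
Y(S) + M(-97, z) = (-78 + 68) + (53 - 97) = -10 - 44 = -54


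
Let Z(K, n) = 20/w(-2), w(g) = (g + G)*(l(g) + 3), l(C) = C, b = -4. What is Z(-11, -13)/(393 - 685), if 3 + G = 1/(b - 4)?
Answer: 40/2993 ≈ 0.013365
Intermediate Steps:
G = -25/8 (G = -3 + 1/(-4 - 4) = -3 + 1/(-8) = -3 - ⅛ = -25/8 ≈ -3.1250)
w(g) = (3 + g)*(-25/8 + g) (w(g) = (g - 25/8)*(g + 3) = (-25/8 + g)*(3 + g) = (3 + g)*(-25/8 + g))
Z(K, n) = -160/41 (Z(K, n) = 20/(-75/8 + (-2)² - ⅛*(-2)) = 20/(-75/8 + 4 + ¼) = 20/(-41/8) = 20*(-8/41) = -160/41)
Z(-11, -13)/(393 - 685) = -160/(41*(393 - 685)) = -160/41/(-292) = -160/41*(-1/292) = 40/2993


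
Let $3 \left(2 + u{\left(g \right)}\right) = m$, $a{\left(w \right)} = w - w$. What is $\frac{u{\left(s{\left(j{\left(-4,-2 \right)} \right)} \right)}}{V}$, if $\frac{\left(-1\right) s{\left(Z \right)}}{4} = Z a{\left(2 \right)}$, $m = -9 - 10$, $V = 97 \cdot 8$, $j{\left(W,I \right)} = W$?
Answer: $- \frac{25}{2328} \approx -0.010739$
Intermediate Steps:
$V = 776$
$a{\left(w \right)} = 0$
$m = -19$ ($m = -9 - 10 = -19$)
$s{\left(Z \right)} = 0$ ($s{\left(Z \right)} = - 4 Z 0 = \left(-4\right) 0 = 0$)
$u{\left(g \right)} = - \frac{25}{3}$ ($u{\left(g \right)} = -2 + \frac{1}{3} \left(-19\right) = -2 - \frac{19}{3} = - \frac{25}{3}$)
$\frac{u{\left(s{\left(j{\left(-4,-2 \right)} \right)} \right)}}{V} = - \frac{25}{3 \cdot 776} = \left(- \frac{25}{3}\right) \frac{1}{776} = - \frac{25}{2328}$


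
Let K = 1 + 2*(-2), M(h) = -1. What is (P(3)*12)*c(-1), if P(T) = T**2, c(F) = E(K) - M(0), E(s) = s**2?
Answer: 1080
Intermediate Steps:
K = -3 (K = 1 - 4 = -3)
c(F) = 10 (c(F) = (-3)**2 - 1*(-1) = 9 + 1 = 10)
(P(3)*12)*c(-1) = (3**2*12)*10 = (9*12)*10 = 108*10 = 1080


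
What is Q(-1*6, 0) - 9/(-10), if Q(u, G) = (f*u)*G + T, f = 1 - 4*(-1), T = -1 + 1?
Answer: 9/10 ≈ 0.90000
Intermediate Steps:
T = 0
f = 5 (f = 1 + 4 = 5)
Q(u, G) = 5*G*u (Q(u, G) = (5*u)*G + 0 = 5*G*u + 0 = 5*G*u)
Q(-1*6, 0) - 9/(-10) = 5*0*(-1*6) - 9/(-10) = 5*0*(-6) - 9*(-1/10) = 0 + 9/10 = 9/10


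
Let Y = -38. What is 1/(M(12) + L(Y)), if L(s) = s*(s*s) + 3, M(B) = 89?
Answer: -1/54780 ≈ -1.8255e-5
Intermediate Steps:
L(s) = 3 + s³ (L(s) = s*s² + 3 = s³ + 3 = 3 + s³)
1/(M(12) + L(Y)) = 1/(89 + (3 + (-38)³)) = 1/(89 + (3 - 54872)) = 1/(89 - 54869) = 1/(-54780) = -1/54780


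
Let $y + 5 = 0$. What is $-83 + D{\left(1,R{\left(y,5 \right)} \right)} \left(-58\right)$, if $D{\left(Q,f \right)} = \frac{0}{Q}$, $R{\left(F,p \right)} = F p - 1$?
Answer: $-83$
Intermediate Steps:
$y = -5$ ($y = -5 + 0 = -5$)
$R{\left(F,p \right)} = -1 + F p$
$D{\left(Q,f \right)} = 0$
$-83 + D{\left(1,R{\left(y,5 \right)} \right)} \left(-58\right) = -83 + 0 \left(-58\right) = -83 + 0 = -83$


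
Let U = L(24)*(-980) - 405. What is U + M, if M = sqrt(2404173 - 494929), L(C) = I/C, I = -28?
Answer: 2215/3 + 2*sqrt(477311) ≈ 2120.1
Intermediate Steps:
L(C) = -28/C
M = 2*sqrt(477311) (M = sqrt(1909244) = 2*sqrt(477311) ≈ 1381.8)
U = 2215/3 (U = -28/24*(-980) - 405 = -28*1/24*(-980) - 405 = -7/6*(-980) - 405 = 3430/3 - 405 = 2215/3 ≈ 738.33)
U + M = 2215/3 + 2*sqrt(477311)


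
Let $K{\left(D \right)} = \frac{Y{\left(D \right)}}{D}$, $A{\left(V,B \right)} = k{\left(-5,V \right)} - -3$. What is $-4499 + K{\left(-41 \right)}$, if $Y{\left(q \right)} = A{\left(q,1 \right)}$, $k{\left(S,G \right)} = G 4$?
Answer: $- \frac{184298}{41} \approx -4495.1$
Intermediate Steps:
$k{\left(S,G \right)} = 4 G$
$A{\left(V,B \right)} = 3 + 4 V$ ($A{\left(V,B \right)} = 4 V - -3 = 4 V + 3 = 3 + 4 V$)
$Y{\left(q \right)} = 3 + 4 q$
$K{\left(D \right)} = \frac{3 + 4 D}{D}$
$-4499 + K{\left(-41 \right)} = -4499 + \left(4 + \frac{3}{-41}\right) = -4499 + \left(4 + 3 \left(- \frac{1}{41}\right)\right) = -4499 + \left(4 - \frac{3}{41}\right) = -4499 + \frac{161}{41} = - \frac{184298}{41}$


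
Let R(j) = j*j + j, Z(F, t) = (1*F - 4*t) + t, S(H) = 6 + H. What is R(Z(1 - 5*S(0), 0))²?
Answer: 659344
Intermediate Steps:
Z(F, t) = F - 3*t (Z(F, t) = (F - 4*t) + t = F - 3*t)
R(j) = j + j² (R(j) = j² + j = j + j²)
R(Z(1 - 5*S(0), 0))² = (((1 - 5*(6 + 0)) - 3*0)*(1 + ((1 - 5*(6 + 0)) - 3*0)))² = (((1 - 5*6) + 0)*(1 + ((1 - 5*6) + 0)))² = (((1 - 30) + 0)*(1 + ((1 - 30) + 0)))² = ((-29 + 0)*(1 + (-29 + 0)))² = (-29*(1 - 29))² = (-29*(-28))² = 812² = 659344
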